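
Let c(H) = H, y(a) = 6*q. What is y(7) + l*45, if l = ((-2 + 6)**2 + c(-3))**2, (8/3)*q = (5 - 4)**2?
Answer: 30429/4 ≈ 7607.3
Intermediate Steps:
q = 3/8 (q = 3*(5 - 4)**2/8 = (3/8)*1**2 = (3/8)*1 = 3/8 ≈ 0.37500)
y(a) = 9/4 (y(a) = 6*(3/8) = 9/4)
l = 169 (l = ((-2 + 6)**2 - 3)**2 = (4**2 - 3)**2 = (16 - 3)**2 = 13**2 = 169)
y(7) + l*45 = 9/4 + 169*45 = 9/4 + 7605 = 30429/4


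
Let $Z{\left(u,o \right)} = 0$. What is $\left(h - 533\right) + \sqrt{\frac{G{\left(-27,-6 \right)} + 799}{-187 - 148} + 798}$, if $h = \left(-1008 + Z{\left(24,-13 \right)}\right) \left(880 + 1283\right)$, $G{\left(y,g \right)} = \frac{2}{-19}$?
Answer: $-2180837 + \frac{\sqrt{32232939215}}{6365} \approx -2.1808 \cdot 10^{6}$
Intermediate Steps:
$G{\left(y,g \right)} = - \frac{2}{19}$ ($G{\left(y,g \right)} = 2 \left(- \frac{1}{19}\right) = - \frac{2}{19}$)
$h = -2180304$ ($h = \left(-1008 + 0\right) \left(880 + 1283\right) = \left(-1008\right) 2163 = -2180304$)
$\left(h - 533\right) + \sqrt{\frac{G{\left(-27,-6 \right)} + 799}{-187 - 148} + 798} = \left(-2180304 - 533\right) + \sqrt{\frac{- \frac{2}{19} + 799}{-187 - 148} + 798} = -2180837 + \sqrt{\frac{15179}{19 \left(-335\right)} + 798} = -2180837 + \sqrt{\frac{15179}{19} \left(- \frac{1}{335}\right) + 798} = -2180837 + \sqrt{- \frac{15179}{6365} + 798} = -2180837 + \sqrt{\frac{5064091}{6365}} = -2180837 + \frac{\sqrt{32232939215}}{6365}$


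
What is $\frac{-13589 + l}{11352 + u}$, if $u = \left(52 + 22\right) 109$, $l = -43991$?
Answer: $- \frac{28790}{9709} \approx -2.9653$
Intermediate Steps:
$u = 8066$ ($u = 74 \cdot 109 = 8066$)
$\frac{-13589 + l}{11352 + u} = \frac{-13589 - 43991}{11352 + 8066} = - \frac{57580}{19418} = \left(-57580\right) \frac{1}{19418} = - \frac{28790}{9709}$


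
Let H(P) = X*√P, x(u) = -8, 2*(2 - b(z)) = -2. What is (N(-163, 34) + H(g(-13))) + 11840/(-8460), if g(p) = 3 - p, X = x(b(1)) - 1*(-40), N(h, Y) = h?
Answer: -15397/423 ≈ -36.400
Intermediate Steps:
b(z) = 3 (b(z) = 2 - ½*(-2) = 2 + 1 = 3)
X = 32 (X = -8 - 1*(-40) = -8 + 40 = 32)
H(P) = 32*√P
(N(-163, 34) + H(g(-13))) + 11840/(-8460) = (-163 + 32*√(3 - 1*(-13))) + 11840/(-8460) = (-163 + 32*√(3 + 13)) + 11840*(-1/8460) = (-163 + 32*√16) - 592/423 = (-163 + 32*4) - 592/423 = (-163 + 128) - 592/423 = -35 - 592/423 = -15397/423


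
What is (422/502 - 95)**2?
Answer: 558565956/63001 ≈ 8866.0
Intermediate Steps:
(422/502 - 95)**2 = (422*(1/502) - 95)**2 = (211/251 - 95)**2 = (-23634/251)**2 = 558565956/63001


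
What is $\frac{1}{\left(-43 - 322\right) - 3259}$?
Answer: $- \frac{1}{3624} \approx -0.00027594$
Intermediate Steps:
$\frac{1}{\left(-43 - 322\right) - 3259} = \frac{1}{-365 - 3259} = \frac{1}{-3624} = - \frac{1}{3624}$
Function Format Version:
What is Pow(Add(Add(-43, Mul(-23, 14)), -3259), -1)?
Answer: Rational(-1, 3624) ≈ -0.00027594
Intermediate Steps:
Pow(Add(Add(-43, Mul(-23, 14)), -3259), -1) = Pow(Add(Add(-43, -322), -3259), -1) = Pow(Add(-365, -3259), -1) = Pow(-3624, -1) = Rational(-1, 3624)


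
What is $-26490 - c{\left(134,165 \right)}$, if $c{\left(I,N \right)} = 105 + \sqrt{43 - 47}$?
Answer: $-26595 - 2 i \approx -26595.0 - 2.0 i$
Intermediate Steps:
$c{\left(I,N \right)} = 105 + 2 i$ ($c{\left(I,N \right)} = 105 + \sqrt{-4} = 105 + 2 i$)
$-26490 - c{\left(134,165 \right)} = -26490 - \left(105 + 2 i\right) = -26595 - 2 i$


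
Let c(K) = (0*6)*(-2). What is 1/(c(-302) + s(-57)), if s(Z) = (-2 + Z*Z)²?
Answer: 1/10543009 ≈ 9.4850e-8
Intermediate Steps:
c(K) = 0 (c(K) = 0*(-2) = 0)
s(Z) = (-2 + Z²)²
1/(c(-302) + s(-57)) = 1/(0 + (-2 + (-57)²)²) = 1/(0 + (-2 + 3249)²) = 1/(0 + 3247²) = 1/(0 + 10543009) = 1/10543009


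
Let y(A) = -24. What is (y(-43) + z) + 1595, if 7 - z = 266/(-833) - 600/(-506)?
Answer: 47482760/30107 ≈ 1577.1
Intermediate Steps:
z = 184663/30107 (z = 7 - (266/(-833) - 600/(-506)) = 7 - (266*(-1/833) - 600*(-1/506)) = 7 - (-38/119 + 300/253) = 7 - 1*26086/30107 = 7 - 26086/30107 = 184663/30107 ≈ 6.1336)
(y(-43) + z) + 1595 = (-24 + 184663/30107) + 1595 = -537905/30107 + 1595 = 47482760/30107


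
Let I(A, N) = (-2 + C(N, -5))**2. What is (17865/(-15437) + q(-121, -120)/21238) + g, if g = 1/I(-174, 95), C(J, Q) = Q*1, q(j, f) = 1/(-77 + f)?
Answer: -513989307763/452106537274 ≈ -1.1369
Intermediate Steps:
C(J, Q) = Q
I(A, N) = 49 (I(A, N) = (-2 - 5)**2 = (-7)**2 = 49)
g = 1/49 ≈ 0.020408
(17865/(-15437) + q(-121, -120)/21238) + g = (17865/(-15437) + 1/(-77 - 120*21238)) + 1/49 = (17865*(-1/15437) + (1/21238)/(-197)) + 1/49 = (-17865/15437 - 1/197*1/21238) + 1/49 = (-17865/15437 - 1/4183886) + 1/49 = -74745138827/64586648182 + 1/49 = -513989307763/452106537274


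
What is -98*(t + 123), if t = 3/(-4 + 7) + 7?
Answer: -12838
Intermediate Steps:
t = 8 (t = 3/3 + 7 = 3*(1/3) + 7 = 1 + 7 = 8)
-98*(t + 123) = -98*(8 + 123) = -98*131 = -12838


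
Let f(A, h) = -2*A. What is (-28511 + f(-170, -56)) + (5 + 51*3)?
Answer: -28013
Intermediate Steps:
(-28511 + f(-170, -56)) + (5 + 51*3) = (-28511 - 2*(-170)) + (5 + 51*3) = (-28511 + 340) + (5 + 153) = -28171 + 158 = -28013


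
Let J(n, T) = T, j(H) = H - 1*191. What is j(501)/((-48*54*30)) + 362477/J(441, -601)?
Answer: -2818639783/4673376 ≈ -603.13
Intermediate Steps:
j(H) = -191 + H (j(H) = H - 191 = -191 + H)
j(501)/((-48*54*30)) + 362477/J(441, -601) = (-191 + 501)/((-48*54*30)) + 362477/(-601) = 310/((-2592*30)) + 362477*(-1/601) = 310/(-77760) - 362477/601 = 310*(-1/77760) - 362477/601 = -31/7776 - 362477/601 = -2818639783/4673376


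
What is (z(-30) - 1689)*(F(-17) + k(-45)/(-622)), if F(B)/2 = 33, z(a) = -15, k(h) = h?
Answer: -35014644/311 ≈ -1.1259e+5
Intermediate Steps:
F(B) = 66 (F(B) = 2*33 = 66)
(z(-30) - 1689)*(F(-17) + k(-45)/(-622)) = (-15 - 1689)*(66 - 45/(-622)) = -1704*(66 - 45*(-1/622)) = -1704*(66 + 45/622) = -1704*41097/622 = -35014644/311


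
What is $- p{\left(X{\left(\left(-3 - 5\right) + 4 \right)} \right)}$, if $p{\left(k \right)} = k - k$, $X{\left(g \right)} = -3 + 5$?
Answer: $0$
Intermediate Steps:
$X{\left(g \right)} = 2$
$p{\left(k \right)} = 0$
$- p{\left(X{\left(\left(-3 - 5\right) + 4 \right)} \right)} = \left(-1\right) 0 = 0$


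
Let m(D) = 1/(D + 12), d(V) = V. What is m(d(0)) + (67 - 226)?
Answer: -1907/12 ≈ -158.92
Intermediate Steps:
m(D) = 1/(12 + D)
m(d(0)) + (67 - 226) = 1/(12 + 0) + (67 - 226) = 1/12 - 159 = -1907/12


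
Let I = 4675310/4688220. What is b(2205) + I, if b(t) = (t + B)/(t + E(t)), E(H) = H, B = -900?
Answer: 14853469/11486139 ≈ 1.2932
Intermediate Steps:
b(t) = (-900 + t)/(2*t) (b(t) = (t - 900)/(t + t) = (-900 + t)/((2*t)) = (-900 + t)*(1/(2*t)) = (-900 + t)/(2*t))
I = 467531/468822 (I = 4675310*(1/4688220) = 467531/468822 ≈ 0.99725)
b(2205) + I = (½)*(-900 + 2205)/2205 + 467531/468822 = (½)*(1/2205)*1305 + 467531/468822 = 29/98 + 467531/468822 = 14853469/11486139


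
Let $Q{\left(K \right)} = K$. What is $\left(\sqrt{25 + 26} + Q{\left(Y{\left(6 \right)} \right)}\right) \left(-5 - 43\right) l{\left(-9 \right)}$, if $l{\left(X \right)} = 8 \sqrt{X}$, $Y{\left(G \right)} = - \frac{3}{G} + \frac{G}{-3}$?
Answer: $i \left(2880 - 1152 \sqrt{51}\right) \approx - 5346.9 i$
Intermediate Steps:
$Y{\left(G \right)} = - \frac{3}{G} - \frac{G}{3}$ ($Y{\left(G \right)} = - \frac{3}{G} + G \left(- \frac{1}{3}\right) = - \frac{3}{G} - \frac{G}{3}$)
$\left(\sqrt{25 + 26} + Q{\left(Y{\left(6 \right)} \right)}\right) \left(-5 - 43\right) l{\left(-9 \right)} = \left(\sqrt{25 + 26} - \left(2 + \frac{3}{6}\right)\right) \left(-5 - 43\right) 8 \sqrt{-9} = \left(\sqrt{51} - \frac{5}{2}\right) \left(-48\right) 8 \cdot 3 i = \left(\sqrt{51} - \frac{5}{2}\right) \left(-48\right) 24 i = \left(- \frac{5}{2} + \sqrt{51}\right) \left(-48\right) 24 i = \left(120 - 48 \sqrt{51}\right) 24 i = 24 i \left(120 - 48 \sqrt{51}\right)$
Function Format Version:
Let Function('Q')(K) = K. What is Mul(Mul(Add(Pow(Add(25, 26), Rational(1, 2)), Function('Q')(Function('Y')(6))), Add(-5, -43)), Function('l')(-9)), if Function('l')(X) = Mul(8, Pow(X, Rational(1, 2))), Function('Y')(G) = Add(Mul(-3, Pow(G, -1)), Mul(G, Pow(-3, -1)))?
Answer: Mul(I, Add(2880, Mul(-1152, Pow(51, Rational(1, 2))))) ≈ Mul(-5346.9, I)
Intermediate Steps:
Function('Y')(G) = Add(Mul(-3, Pow(G, -1)), Mul(Rational(-1, 3), G)) (Function('Y')(G) = Add(Mul(-3, Pow(G, -1)), Mul(G, Rational(-1, 3))) = Add(Mul(-3, Pow(G, -1)), Mul(Rational(-1, 3), G)))
Mul(Mul(Add(Pow(Add(25, 26), Rational(1, 2)), Function('Q')(Function('Y')(6))), Add(-5, -43)), Function('l')(-9)) = Mul(Mul(Add(Pow(Add(25, 26), Rational(1, 2)), Add(Mul(-3, Pow(6, -1)), Mul(Rational(-1, 3), 6))), Add(-5, -43)), Mul(8, Pow(-9, Rational(1, 2)))) = Mul(Mul(Add(Pow(51, Rational(1, 2)), Add(Mul(-3, Rational(1, 6)), -2)), -48), Mul(8, Mul(3, I))) = Mul(Mul(Add(Pow(51, Rational(1, 2)), Add(Rational(-1, 2), -2)), -48), Mul(24, I)) = Mul(Mul(Add(Pow(51, Rational(1, 2)), Rational(-5, 2)), -48), Mul(24, I)) = Mul(Mul(Add(Rational(-5, 2), Pow(51, Rational(1, 2))), -48), Mul(24, I)) = Mul(Add(120, Mul(-48, Pow(51, Rational(1, 2)))), Mul(24, I)) = Mul(24, I, Add(120, Mul(-48, Pow(51, Rational(1, 2)))))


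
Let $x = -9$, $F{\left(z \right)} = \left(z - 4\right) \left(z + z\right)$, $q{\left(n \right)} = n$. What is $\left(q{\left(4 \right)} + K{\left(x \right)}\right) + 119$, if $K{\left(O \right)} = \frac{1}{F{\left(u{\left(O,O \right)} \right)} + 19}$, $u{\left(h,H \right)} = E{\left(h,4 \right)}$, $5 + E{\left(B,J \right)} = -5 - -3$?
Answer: $\frac{21280}{173} \approx 123.01$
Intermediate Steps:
$E{\left(B,J \right)} = -7$ ($E{\left(B,J \right)} = -5 - 2 = -7$)
$u{\left(h,H \right)} = -7$
$F{\left(z \right)} = 2 z \left(-4 + z\right)$ ($F{\left(z \right)} = \left(-4 + z\right) 2 z = 2 z \left(-4 + z\right)$)
$K{\left(O \right)} = \frac{1}{173}$ ($K{\left(O \right)} = \frac{1}{2 \left(-7\right) \left(-4 - 7\right) + 19} = \frac{1}{2 \left(-7\right) \left(-11\right) + 19} = \frac{1}{154 + 19} = \frac{1}{173}$)
$\left(q{\left(4 \right)} + K{\left(x \right)}\right) + 119 = \left(4 + \frac{1}{173}\right) + 119 = \frac{693}{173} + 119 = \frac{21280}{173}$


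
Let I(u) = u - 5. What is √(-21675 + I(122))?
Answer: I*√21558 ≈ 146.83*I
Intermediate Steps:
I(u) = -5 + u
√(-21675 + I(122)) = √(-21675 + (-5 + 122)) = √(-21675 + 117) = √(-21558) = I*√21558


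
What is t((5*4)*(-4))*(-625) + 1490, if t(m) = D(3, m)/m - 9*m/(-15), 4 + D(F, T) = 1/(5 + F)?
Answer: 4026845/128 ≈ 31460.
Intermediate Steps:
D(F, T) = -4 + 1/(5 + F)
t(m) = -31/(8*m) + 3*m/5 (t(m) = ((-19 - 4*3)/(5 + 3))/m - 9*m/(-15) = ((-19 - 12)/8)/m - 9*m*(-1/15) = ((1/8)*(-31))/m + 3*m/5 = -31/(8*m) + 3*m/5)
t((5*4)*(-4))*(-625) + 1490 = ((-155 + 24*((5*4)*(-4))**2)/(40*(((5*4)*(-4)))))*(-625) + 1490 = ((-155 + 24*(20*(-4))**2)/(40*((20*(-4)))))*(-625) + 1490 = ((1/40)*(-155 + 24*(-80)**2)/(-80))*(-625) + 1490 = ((1/40)*(-1/80)*(-155 + 24*6400))*(-625) + 1490 = ((1/40)*(-1/80)*(-155 + 153600))*(-625) + 1490 = ((1/40)*(-1/80)*153445)*(-625) + 1490 = -30689/640*(-625) + 1490 = 3836125/128 + 1490 = 4026845/128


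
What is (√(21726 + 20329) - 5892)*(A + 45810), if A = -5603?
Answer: -236899644 + 40207*√42055 ≈ -2.2865e+8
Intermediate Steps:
(√(21726 + 20329) - 5892)*(A + 45810) = (√(21726 + 20329) - 5892)*(-5603 + 45810) = (√42055 - 5892)*40207 = (-5892 + √42055)*40207 = -236899644 + 40207*√42055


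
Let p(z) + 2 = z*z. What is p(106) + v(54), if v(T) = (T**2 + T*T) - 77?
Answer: 16989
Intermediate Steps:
v(T) = -77 + 2*T**2 (v(T) = (T**2 + T**2) - 77 = 2*T**2 - 77 = -77 + 2*T**2)
p(z) = -2 + z**2 (p(z) = -2 + z*z = -2 + z**2)
p(106) + v(54) = (-2 + 106**2) + (-77 + 2*54**2) = (-2 + 11236) + (-77 + 2*2916) = 11234 + (-77 + 5832) = 11234 + 5755 = 16989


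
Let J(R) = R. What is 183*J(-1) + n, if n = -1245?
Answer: -1428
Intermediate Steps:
183*J(-1) + n = 183*(-1) - 1245 = -183 - 1245 = -1428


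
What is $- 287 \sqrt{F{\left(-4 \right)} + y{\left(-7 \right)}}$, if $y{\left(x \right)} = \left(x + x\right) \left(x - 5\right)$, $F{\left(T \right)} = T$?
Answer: $- 574 \sqrt{41} \approx -3675.4$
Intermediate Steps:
$y{\left(x \right)} = 2 x \left(-5 + x\right)$
$- 287 \sqrt{F{\left(-4 \right)} + y{\left(-7 \right)}} = - 287 \sqrt{-4 + 2 \left(-7\right) \left(-5 - 7\right)} = - 287 \sqrt{-4 + 2 \left(-7\right) \left(-12\right)} = - 287 \sqrt{-4 + 168} = - 287 \sqrt{164} = - 287 \cdot 2 \sqrt{41} = - 574 \sqrt{41}$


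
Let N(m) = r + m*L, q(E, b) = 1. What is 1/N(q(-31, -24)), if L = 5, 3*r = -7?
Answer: 3/8 ≈ 0.37500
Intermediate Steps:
r = -7/3 (r = (1/3)*(-7) = -7/3 ≈ -2.3333)
N(m) = -7/3 + 5*m (N(m) = -7/3 + m*5 = -7/3 + 5*m)
1/N(q(-31, -24)) = 1/(-7/3 + 5*1) = 1/(-7/3 + 5) = 1/(8/3) = 3/8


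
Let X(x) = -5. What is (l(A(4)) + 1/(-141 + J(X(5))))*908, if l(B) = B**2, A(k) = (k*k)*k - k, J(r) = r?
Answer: 238621946/73 ≈ 3.2688e+6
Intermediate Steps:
A(k) = k**3 - k (A(k) = k**2*k - k = k**3 - k)
(l(A(4)) + 1/(-141 + J(X(5))))*908 = ((4**3 - 1*4)**2 + 1/(-141 - 5))*908 = ((64 - 4)**2 + 1/(-146))*908 = (60**2 - 1/146)*908 = (3600 - 1/146)*908 = (525599/146)*908 = 238621946/73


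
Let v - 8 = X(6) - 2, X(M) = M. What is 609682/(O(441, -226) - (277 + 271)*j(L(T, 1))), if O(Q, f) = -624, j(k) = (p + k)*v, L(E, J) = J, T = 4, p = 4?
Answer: -304841/16752 ≈ -18.197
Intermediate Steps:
v = 12 (v = 8 + (6 - 2) = 8 + 4 = 12)
j(k) = 48 + 12*k (j(k) = (4 + k)*12 = 48 + 12*k)
609682/(O(441, -226) - (277 + 271)*j(L(T, 1))) = 609682/(-624 - (277 + 271)*(48 + 12*1)) = 609682/(-624 - 548*(48 + 12)) = 609682/(-624 - 548*60) = 609682/(-624 - 1*32880) = 609682/(-624 - 32880) = 609682/(-33504) = 609682*(-1/33504) = -304841/16752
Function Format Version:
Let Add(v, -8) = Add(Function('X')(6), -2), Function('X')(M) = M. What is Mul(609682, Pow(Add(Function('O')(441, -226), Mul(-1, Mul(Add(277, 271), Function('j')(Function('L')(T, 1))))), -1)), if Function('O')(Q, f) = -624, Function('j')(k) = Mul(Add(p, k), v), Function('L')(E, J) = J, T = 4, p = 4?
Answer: Rational(-304841, 16752) ≈ -18.197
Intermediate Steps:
v = 12 (v = Add(8, Add(6, -2)) = Add(8, 4) = 12)
Function('j')(k) = Add(48, Mul(12, k)) (Function('j')(k) = Mul(Add(4, k), 12) = Add(48, Mul(12, k)))
Mul(609682, Pow(Add(Function('O')(441, -226), Mul(-1, Mul(Add(277, 271), Function('j')(Function('L')(T, 1))))), -1)) = Mul(609682, Pow(Add(-624, Mul(-1, Mul(Add(277, 271), Add(48, Mul(12, 1))))), -1)) = Mul(609682, Pow(Add(-624, Mul(-1, Mul(548, Add(48, 12)))), -1)) = Mul(609682, Pow(Add(-624, Mul(-1, Mul(548, 60))), -1)) = Mul(609682, Pow(Add(-624, Mul(-1, 32880)), -1)) = Mul(609682, Pow(Add(-624, -32880), -1)) = Mul(609682, Pow(-33504, -1)) = Mul(609682, Rational(-1, 33504)) = Rational(-304841, 16752)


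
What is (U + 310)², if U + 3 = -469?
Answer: 26244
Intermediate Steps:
U = -472 (U = -3 - 469 = -472)
(U + 310)² = (-472 + 310)² = (-162)² = 26244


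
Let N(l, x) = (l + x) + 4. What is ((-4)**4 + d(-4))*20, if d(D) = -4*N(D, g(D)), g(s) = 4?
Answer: 4800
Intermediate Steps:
N(l, x) = 4 + l + x
d(D) = -32 - 4*D (d(D) = -4*(4 + D + 4) = -4*(8 + D) = -32 - 4*D)
((-4)**4 + d(-4))*20 = ((-4)**4 + (-32 - 4*(-4)))*20 = (256 + (-32 + 16))*20 = (256 - 16)*20 = 240*20 = 4800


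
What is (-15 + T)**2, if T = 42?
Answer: 729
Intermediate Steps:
(-15 + T)**2 = (-15 + 42)**2 = 27**2 = 729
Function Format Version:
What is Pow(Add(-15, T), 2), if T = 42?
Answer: 729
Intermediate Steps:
Pow(Add(-15, T), 2) = Pow(Add(-15, 42), 2) = Pow(27, 2) = 729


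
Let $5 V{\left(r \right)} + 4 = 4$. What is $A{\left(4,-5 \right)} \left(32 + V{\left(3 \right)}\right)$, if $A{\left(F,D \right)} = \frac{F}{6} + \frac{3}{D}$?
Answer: $\frac{32}{15} \approx 2.1333$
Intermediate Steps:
$A{\left(F,D \right)} = \frac{3}{D} + \frac{F}{6}$ ($A{\left(F,D \right)} = F \frac{1}{6} + \frac{3}{D} = \frac{F}{6} + \frac{3}{D} = \frac{3}{D} + \frac{F}{6}$)
$V{\left(r \right)} = 0$ ($V{\left(r \right)} = - \frac{4}{5} + \frac{1}{5} \cdot 4 = - \frac{4}{5} + \frac{4}{5} = 0$)
$A{\left(4,-5 \right)} \left(32 + V{\left(3 \right)}\right) = \left(\frac{3}{-5} + \frac{1}{6} \cdot 4\right) \left(32 + 0\right) = \left(3 \left(- \frac{1}{5}\right) + \frac{2}{3}\right) 32 = \left(- \frac{3}{5} + \frac{2}{3}\right) 32 = \frac{1}{15} \cdot 32 = \frac{32}{15}$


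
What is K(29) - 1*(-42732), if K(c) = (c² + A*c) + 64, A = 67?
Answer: 45580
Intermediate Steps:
K(c) = 64 + c² + 67*c (K(c) = (c² + 67*c) + 64 = 64 + c² + 67*c)
K(29) - 1*(-42732) = (64 + 29² + 67*29) - 1*(-42732) = (64 + 841 + 1943) + 42732 = 2848 + 42732 = 45580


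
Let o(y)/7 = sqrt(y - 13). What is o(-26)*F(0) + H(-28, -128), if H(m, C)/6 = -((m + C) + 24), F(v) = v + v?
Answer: 792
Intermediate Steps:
F(v) = 2*v
o(y) = 7*sqrt(-13 + y) (o(y) = 7*sqrt(y - 13) = 7*sqrt(-13 + y))
H(m, C) = -144 - 6*C - 6*m (H(m, C) = 6*(-((m + C) + 24)) = 6*(-((C + m) + 24)) = 6*(-(24 + C + m)) = 6*(-24 - C - m) = -144 - 6*C - 6*m)
o(-26)*F(0) + H(-28, -128) = (7*sqrt(-13 - 26))*(2*0) + (-144 - 6*(-128) - 6*(-28)) = (7*sqrt(-39))*0 + (-144 + 768 + 168) = (7*(I*sqrt(39)))*0 + 792 = (7*I*sqrt(39))*0 + 792 = 0 + 792 = 792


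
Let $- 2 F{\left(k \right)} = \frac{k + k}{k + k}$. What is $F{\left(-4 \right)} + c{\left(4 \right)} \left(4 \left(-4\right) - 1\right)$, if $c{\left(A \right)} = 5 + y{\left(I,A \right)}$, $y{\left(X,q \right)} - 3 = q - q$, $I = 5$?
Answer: $- \frac{273}{2} \approx -136.5$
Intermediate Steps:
$y{\left(X,q \right)} = 3$ ($y{\left(X,q \right)} = 3 + \left(q - q\right) = 3 + 0 = 3$)
$F{\left(k \right)} = - \frac{1}{2}$ ($F{\left(k \right)} = - \frac{\left(k + k\right) \frac{1}{k + k}}{2} = - \frac{2 k \frac{1}{2 k}}{2} = \left(- \frac{1}{2}\right) 1 = - \frac{1}{2}$)
$c{\left(A \right)} = 8$ ($c{\left(A \right)} = 5 + 3 = 8$)
$F{\left(-4 \right)} + c{\left(4 \right)} \left(4 \left(-4\right) - 1\right) = - \frac{1}{2} + 8 \left(4 \left(-4\right) - 1\right) = - \frac{1}{2} + 8 \left(-16 - 1\right) = - \frac{1}{2} + 8 \left(-17\right) = - \frac{1}{2} - 136 = - \frac{273}{2}$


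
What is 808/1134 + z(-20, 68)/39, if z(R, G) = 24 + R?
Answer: 6008/7371 ≈ 0.81509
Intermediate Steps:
808/1134 + z(-20, 68)/39 = 808/1134 + (24 - 20)/39 = 808*(1/1134) + 4*(1/39) = 404/567 + 4/39 = 6008/7371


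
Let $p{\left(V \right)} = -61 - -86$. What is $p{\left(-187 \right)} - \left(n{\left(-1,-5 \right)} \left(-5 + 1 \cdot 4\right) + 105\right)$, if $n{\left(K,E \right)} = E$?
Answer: $-85$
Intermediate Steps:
$p{\left(V \right)} = 25$ ($p{\left(V \right)} = -61 + 86 = 25$)
$p{\left(-187 \right)} - \left(n{\left(-1,-5 \right)} \left(-5 + 1 \cdot 4\right) + 105\right) = 25 - \left(- 5 \left(-5 + 1 \cdot 4\right) + 105\right) = 25 - \left(- 5 \left(-5 + 4\right) + 105\right) = 25 - \left(\left(-5\right) \left(-1\right) + 105\right) = 25 - \left(5 + 105\right) = 25 - 110 = -85$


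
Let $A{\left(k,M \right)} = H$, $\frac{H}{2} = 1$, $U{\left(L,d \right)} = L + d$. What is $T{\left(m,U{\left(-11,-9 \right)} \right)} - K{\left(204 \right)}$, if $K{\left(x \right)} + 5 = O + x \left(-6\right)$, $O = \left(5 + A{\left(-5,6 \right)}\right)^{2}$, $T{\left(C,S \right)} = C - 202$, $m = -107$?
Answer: $871$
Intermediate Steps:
$H = 2$ ($H = 2 \cdot 1 = 2$)
$T{\left(C,S \right)} = -202 + C$
$A{\left(k,M \right)} = 2$
$O = 49$ ($O = \left(5 + 2\right)^{2} = 7^{2} = 49$)
$K{\left(x \right)} = 44 - 6 x$ ($K{\left(x \right)} = -5 + \left(49 + x \left(-6\right)\right) = -5 - \left(-49 + 6 x\right) = 44 - 6 x$)
$T{\left(m,U{\left(-11,-9 \right)} \right)} - K{\left(204 \right)} = \left(-202 - 107\right) - \left(44 - 1224\right) = -309 - \left(44 - 1224\right) = -309 - -1180 = -309 + 1180 = 871$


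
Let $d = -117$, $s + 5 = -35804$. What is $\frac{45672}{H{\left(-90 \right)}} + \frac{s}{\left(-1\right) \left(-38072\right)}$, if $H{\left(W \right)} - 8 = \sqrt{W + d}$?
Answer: $\frac{13900890833}{10317512} - \frac{137016 i \sqrt{23}}{271} \approx 1347.3 - 2424.7 i$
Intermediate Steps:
$s = -35809$ ($s = -5 - 35804 = -35809$)
$H{\left(W \right)} = 8 + \sqrt{-117 + W}$ ($H{\left(W \right)} = 8 + \sqrt{W - 117} = 8 + \sqrt{-117 + W}$)
$\frac{45672}{H{\left(-90 \right)}} + \frac{s}{\left(-1\right) \left(-38072\right)} = \frac{45672}{8 + \sqrt{-117 - 90}} - \frac{35809}{\left(-1\right) \left(-38072\right)} = \frac{45672}{8 + \sqrt{-207}} - \frac{35809}{38072} = \frac{45672}{8 + 3 i \sqrt{23}} - \frac{35809}{38072} = - \frac{35809}{38072} + \frac{45672}{8 + 3 i \sqrt{23}}$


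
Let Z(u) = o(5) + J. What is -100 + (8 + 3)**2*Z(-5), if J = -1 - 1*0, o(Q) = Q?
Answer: 384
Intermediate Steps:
J = -1 (J = -1 + 0 = -1)
Z(u) = 4 (Z(u) = 5 - 1 = 4)
-100 + (8 + 3)**2*Z(-5) = -100 + (8 + 3)**2*4 = -100 + 11**2*4 = -100 + 121*4 = -100 + 484 = 384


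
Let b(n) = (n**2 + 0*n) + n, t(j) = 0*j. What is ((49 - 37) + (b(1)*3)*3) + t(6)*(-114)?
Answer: 30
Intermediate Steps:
t(j) = 0
b(n) = n + n**2 (b(n) = (n**2 + 0) + n = n**2 + n = n + n**2)
((49 - 37) + (b(1)*3)*3) + t(6)*(-114) = ((49 - 37) + ((1*(1 + 1))*3)*3) + 0*(-114) = (12 + ((1*2)*3)*3) + 0 = (12 + (2*3)*3) + 0 = (12 + 6*3) + 0 = (12 + 18) + 0 = 30 + 0 = 30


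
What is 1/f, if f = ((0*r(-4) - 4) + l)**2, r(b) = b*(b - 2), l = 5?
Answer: 1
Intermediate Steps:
r(b) = b*(-2 + b)
f = 1 (f = ((0*(-4*(-2 - 4)) - 4) + 5)**2 = ((0*(-4*(-6)) - 4) + 5)**2 = ((0*24 - 4) + 5)**2 = ((0 - 4) + 5)**2 = (-4 + 5)**2 = 1**2 = 1)
1/f = 1/1 = 1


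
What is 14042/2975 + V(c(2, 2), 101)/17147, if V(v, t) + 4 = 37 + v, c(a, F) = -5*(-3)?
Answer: 2024546/428675 ≈ 4.7228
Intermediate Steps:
c(a, F) = 15
V(v, t) = 33 + v (V(v, t) = -4 + (37 + v) = 33 + v)
14042/2975 + V(c(2, 2), 101)/17147 = 14042/2975 + (33 + 15)/17147 = 14042*(1/2975) + 48*(1/17147) = 118/25 + 48/17147 = 2024546/428675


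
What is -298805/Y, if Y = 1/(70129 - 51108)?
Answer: -5683569905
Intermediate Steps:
Y = 1/19021 ≈ 5.2573e-5
-298805/Y = -298805/1/19021 = -298805*19021 = -5683569905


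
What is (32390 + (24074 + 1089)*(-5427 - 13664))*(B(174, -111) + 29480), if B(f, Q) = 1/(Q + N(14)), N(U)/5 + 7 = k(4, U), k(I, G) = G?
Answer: -1076224042098197/76 ≈ -1.4161e+13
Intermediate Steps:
N(U) = -35 + 5*U
B(f, Q) = 1/(35 + Q) (B(f, Q) = 1/(Q + (-35 + 5*14)) = 1/(Q + (-35 + 70)) = 1/(Q + 35) = 1/(35 + Q))
(32390 + (24074 + 1089)*(-5427 - 13664))*(B(174, -111) + 29480) = (32390 + (24074 + 1089)*(-5427 - 13664))*(1/(35 - 111) + 29480) = (32390 + 25163*(-19091))*(1/(-76) + 29480) = (32390 - 480386833)*(-1/76 + 29480) = -480354443*2240479/76 = -1076224042098197/76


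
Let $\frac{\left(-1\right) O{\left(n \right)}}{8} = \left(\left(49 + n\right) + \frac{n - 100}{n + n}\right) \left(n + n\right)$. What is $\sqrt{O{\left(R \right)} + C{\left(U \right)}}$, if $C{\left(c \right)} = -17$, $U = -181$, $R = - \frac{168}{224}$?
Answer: $6 \sqrt{38} \approx 36.987$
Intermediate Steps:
$R = - \frac{3}{4}$ ($R = \left(-168\right) \frac{1}{224} = - \frac{3}{4} \approx -0.75$)
$O{\left(n \right)} = - 16 n \left(49 + n + \frac{-100 + n}{2 n}\right)$ ($O{\left(n \right)} = - 8 \left(\left(49 + n\right) + \frac{n - 100}{n + n}\right) \left(n + n\right) = - 8 \left(\left(49 + n\right) + \frac{-100 + n}{2 n}\right) 2 n = - 8 \left(49 + n + \frac{-100 + n}{2 n}\right) 2 n = - 8 \cdot 2 n \left(49 + n + \frac{-100 + n}{2 n}\right) = - 16 n \left(49 + n + \frac{-100 + n}{2 n}\right)$)
$\sqrt{O{\left(R \right)} + C{\left(U \right)}} = \sqrt{\left(800 - -594 - 16 \left(- \frac{3}{4}\right)^{2}\right) - 17} = \sqrt{\left(800 + 594 - 9\right) - 17} = \sqrt{1385 - 17} = \sqrt{1368} = 6 \sqrt{38}$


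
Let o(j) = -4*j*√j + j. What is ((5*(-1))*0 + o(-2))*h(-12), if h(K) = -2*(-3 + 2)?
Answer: -4 + 16*I*√2 ≈ -4.0 + 22.627*I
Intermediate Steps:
h(K) = 2 (h(K) = -2*(-1) = 2)
o(j) = j - 4*j^(3/2) (o(j) = -4*j^(3/2) + j = j - 4*j^(3/2))
((5*(-1))*0 + o(-2))*h(-12) = ((5*(-1))*0 + (-2 - (-8)*I*√2))*2 = (-5*0 + (-2 - (-8)*I*√2))*2 = (0 + (-2 + 8*I*√2))*2 = (-2 + 8*I*√2)*2 = -4 + 16*I*√2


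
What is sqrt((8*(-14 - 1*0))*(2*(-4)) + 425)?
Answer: sqrt(1321) ≈ 36.346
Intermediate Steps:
sqrt((8*(-14 - 1*0))*(2*(-4)) + 425) = sqrt((8*(-14 + 0))*(-8) + 425) = sqrt((8*(-14))*(-8) + 425) = sqrt(-112*(-8) + 425) = sqrt(896 + 425) = sqrt(1321)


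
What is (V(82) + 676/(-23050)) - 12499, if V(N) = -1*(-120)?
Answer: -142668313/11525 ≈ -12379.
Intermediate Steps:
V(N) = 120
(V(82) + 676/(-23050)) - 12499 = (120 + 676/(-23050)) - 12499 = (120 + 676*(-1/23050)) - 12499 = (120 - 338/11525) - 12499 = 1382662/11525 - 12499 = -142668313/11525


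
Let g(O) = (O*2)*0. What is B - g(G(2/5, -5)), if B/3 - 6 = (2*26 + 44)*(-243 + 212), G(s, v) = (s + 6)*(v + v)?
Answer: -8910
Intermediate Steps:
G(s, v) = 2*v*(6 + s) (G(s, v) = (6 + s)*(2*v) = 2*v*(6 + s))
g(O) = 0 (g(O) = (2*O)*0 = 0)
B = -8910 (B = 18 + 3*((2*26 + 44)*(-243 + 212)) = 18 + 3*((52 + 44)*(-31)) = 18 + 3*(96*(-31)) = 18 + 3*(-2976) = 18 - 8928 = -8910)
B - g(G(2/5, -5)) = -8910 - 1*0 = -8910 + 0 = -8910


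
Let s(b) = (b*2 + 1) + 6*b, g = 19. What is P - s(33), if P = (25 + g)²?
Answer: 1671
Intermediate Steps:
s(b) = 1 + 8*b (s(b) = (2*b + 1) + 6*b = (1 + 2*b) + 6*b = 1 + 8*b)
P = 1936 (P = (25 + 19)² = 44² = 1936)
P - s(33) = 1936 - (1 + 8*33) = 1936 - (1 + 264) = 1936 - 1*265 = 1936 - 265 = 1671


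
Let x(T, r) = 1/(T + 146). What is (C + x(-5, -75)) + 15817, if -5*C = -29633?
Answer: 15329243/705 ≈ 21744.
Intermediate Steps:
x(T, r) = 1/(146 + T)
C = 29633/5 (C = -⅕*(-29633) = 29633/5 ≈ 5926.6)
(C + x(-5, -75)) + 15817 = (29633/5 + 1/(146 - 5)) + 15817 = (29633/5 + 1/141) + 15817 = 4178258/705 + 15817 = 15329243/705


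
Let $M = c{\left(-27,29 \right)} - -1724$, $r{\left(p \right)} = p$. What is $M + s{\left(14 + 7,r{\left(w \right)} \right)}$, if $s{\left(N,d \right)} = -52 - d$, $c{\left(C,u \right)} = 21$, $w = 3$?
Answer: $1690$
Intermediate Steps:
$M = 1745$ ($M = 21 - -1724 = 21 + 1724 = 1745$)
$M + s{\left(14 + 7,r{\left(w \right)} \right)} = 1745 - 55 = 1690$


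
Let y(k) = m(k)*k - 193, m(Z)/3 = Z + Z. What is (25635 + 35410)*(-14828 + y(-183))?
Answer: 11349059085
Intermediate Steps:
m(Z) = 6*Z (m(Z) = 3*(Z + Z) = 3*(2*Z) = 6*Z)
y(k) = -193 + 6*k² (y(k) = (6*k)*k - 193 = 6*k² - 193 = -193 + 6*k²)
(25635 + 35410)*(-14828 + y(-183)) = (25635 + 35410)*(-14828 + (-193 + 6*(-183)²)) = 61045*(-14828 + (-193 + 6*33489)) = 61045*(-14828 + (-193 + 200934)) = 61045*(-14828 + 200741) = 61045*185913 = 11349059085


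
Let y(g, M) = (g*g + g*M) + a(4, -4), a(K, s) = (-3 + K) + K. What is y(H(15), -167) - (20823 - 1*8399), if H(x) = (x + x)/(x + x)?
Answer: -12585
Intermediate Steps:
H(x) = 1 (H(x) = (2*x)/((2*x)) = (2*x)*(1/(2*x)) = 1)
a(K, s) = -3 + 2*K
y(g, M) = 5 + g**2 + M*g (y(g, M) = (g*g + g*M) + (-3 + 2*4) = (g**2 + M*g) + (-3 + 8) = (g**2 + M*g) + 5 = 5 + g**2 + M*g)
y(H(15), -167) - (20823 - 1*8399) = (5 + 1**2 - 167*1) - (20823 - 1*8399) = (5 + 1 - 167) - (20823 - 8399) = -161 - 1*12424 = -161 - 12424 = -12585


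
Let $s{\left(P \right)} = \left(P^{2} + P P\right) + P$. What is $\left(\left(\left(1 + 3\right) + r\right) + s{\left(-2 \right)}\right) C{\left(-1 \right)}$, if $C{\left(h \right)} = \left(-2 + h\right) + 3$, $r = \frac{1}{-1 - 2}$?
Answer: $0$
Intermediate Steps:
$r = - \frac{1}{3}$ ($r = \frac{1}{-3} = - \frac{1}{3} \approx -0.33333$)
$s{\left(P \right)} = P + 2 P^{2}$ ($s{\left(P \right)} = \left(P^{2} + P^{2}\right) + P = 2 P^{2} + P = P + 2 P^{2}$)
$C{\left(h \right)} = 1 + h$
$\left(\left(\left(1 + 3\right) + r\right) + s{\left(-2 \right)}\right) C{\left(-1 \right)} = \left(\left(\left(1 + 3\right) - \frac{1}{3}\right) - 2 \left(1 + 2 \left(-2\right)\right)\right) \left(1 - 1\right) = \left(\left(4 - \frac{1}{3}\right) - 2 \left(1 - 4\right)\right) 0 = \left(\frac{11}{3} - -6\right) 0 = \left(\frac{11}{3} + 6\right) 0 = \frac{29}{3} \cdot 0 = 0$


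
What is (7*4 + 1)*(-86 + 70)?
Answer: -464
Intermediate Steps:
(7*4 + 1)*(-86 + 70) = (28 + 1)*(-16) = 29*(-16) = -464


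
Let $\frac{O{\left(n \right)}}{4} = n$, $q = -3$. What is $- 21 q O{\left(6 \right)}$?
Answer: $1512$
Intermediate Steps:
$O{\left(n \right)} = 4 n$
$- 21 q O{\left(6 \right)} = \left(-21\right) \left(-3\right) 4 \cdot 6 = 63 \cdot 24 = 1512$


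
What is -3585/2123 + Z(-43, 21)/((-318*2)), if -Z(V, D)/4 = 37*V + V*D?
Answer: -5864777/337557 ≈ -17.374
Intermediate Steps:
Z(V, D) = -148*V - 4*D*V (Z(V, D) = -4*(37*V + V*D) = -4*(37*V + D*V) = -148*V - 4*D*V)
-3585/2123 + Z(-43, 21)/((-318*2)) = -3585/2123 + (-4*(-43)*(37 + 21))/((-318*2)) = -3585*1/2123 - 4*(-43)*58/(-636) = -3585/2123 + 9976*(-1/636) = -3585/2123 - 2494/159 = -5864777/337557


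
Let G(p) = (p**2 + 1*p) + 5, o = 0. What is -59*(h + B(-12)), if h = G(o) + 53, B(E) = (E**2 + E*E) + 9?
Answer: -20945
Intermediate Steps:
G(p) = 5 + p + p**2 (G(p) = (p**2 + p) + 5 = (p + p**2) + 5 = 5 + p + p**2)
B(E) = 9 + 2*E**2 (B(E) = (E**2 + E**2) + 9 = 2*E**2 + 9 = 9 + 2*E**2)
h = 58 (h = (5 + 0 + 0**2) + 53 = (5 + 0 + 0) + 53 = 5 + 53 = 58)
-59*(h + B(-12)) = -59*(58 + (9 + 2*(-12)**2)) = -59*(58 + (9 + 2*144)) = -59*(58 + (9 + 288)) = -59*(58 + 297) = -59*355 = -20945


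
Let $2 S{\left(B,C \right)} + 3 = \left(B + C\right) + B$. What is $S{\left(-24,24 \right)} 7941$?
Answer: $- \frac{214407}{2} \approx -1.072 \cdot 10^{5}$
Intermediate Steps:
$S{\left(B,C \right)} = - \frac{3}{2} + B + \frac{C}{2}$ ($S{\left(B,C \right)} = - \frac{3}{2} + \frac{\left(B + C\right) + B}{2} = - \frac{3}{2} + \frac{C + 2 B}{2} = - \frac{3}{2} + \left(B + \frac{C}{2}\right) = - \frac{3}{2} + B + \frac{C}{2}$)
$S{\left(-24,24 \right)} 7941 = \left(- \frac{3}{2} - 24 + \frac{1}{2} \cdot 24\right) 7941 = \left(- \frac{3}{2} - 24 + 12\right) 7941 = \left(- \frac{27}{2}\right) 7941 = - \frac{214407}{2}$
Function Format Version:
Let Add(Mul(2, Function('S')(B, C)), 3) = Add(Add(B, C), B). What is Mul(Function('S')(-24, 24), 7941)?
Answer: Rational(-214407, 2) ≈ -1.0720e+5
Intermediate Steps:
Function('S')(B, C) = Add(Rational(-3, 2), B, Mul(Rational(1, 2), C)) (Function('S')(B, C) = Add(Rational(-3, 2), Mul(Rational(1, 2), Add(Add(B, C), B))) = Add(Rational(-3, 2), Mul(Rational(1, 2), Add(C, Mul(2, B)))) = Add(Rational(-3, 2), Add(B, Mul(Rational(1, 2), C))) = Add(Rational(-3, 2), B, Mul(Rational(1, 2), C)))
Mul(Function('S')(-24, 24), 7941) = Mul(Add(Rational(-3, 2), -24, Mul(Rational(1, 2), 24)), 7941) = Mul(Add(Rational(-3, 2), -24, 12), 7941) = Mul(Rational(-27, 2), 7941) = Rational(-214407, 2)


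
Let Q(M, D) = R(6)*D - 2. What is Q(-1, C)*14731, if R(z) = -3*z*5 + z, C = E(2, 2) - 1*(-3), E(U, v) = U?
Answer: -6216482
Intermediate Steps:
C = 5 (C = 2 - 1*(-3) = 2 + 3 = 5)
R(z) = -14*z (R(z) = -15*z + z = -14*z)
Q(M, D) = -2 - 84*D (Q(M, D) = (-14*6)*D - 2 = -84*D - 2 = -2 - 84*D)
Q(-1, C)*14731 = (-2 - 84*5)*14731 = (-2 - 420)*14731 = -422*14731 = -6216482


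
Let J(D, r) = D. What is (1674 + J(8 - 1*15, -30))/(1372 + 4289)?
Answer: 1667/5661 ≈ 0.29447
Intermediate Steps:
(1674 + J(8 - 1*15, -30))/(1372 + 4289) = (1674 + (8 - 1*15))/(1372 + 4289) = (1674 + (8 - 15))/5661 = (1674 - 7)*(1/5661) = 1667*(1/5661) = 1667/5661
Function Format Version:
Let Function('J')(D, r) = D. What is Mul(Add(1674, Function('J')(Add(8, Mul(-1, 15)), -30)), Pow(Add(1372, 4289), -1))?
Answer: Rational(1667, 5661) ≈ 0.29447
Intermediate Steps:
Mul(Add(1674, Function('J')(Add(8, Mul(-1, 15)), -30)), Pow(Add(1372, 4289), -1)) = Mul(Add(1674, Add(8, Mul(-1, 15))), Pow(Add(1372, 4289), -1)) = Mul(Add(1674, Add(8, -15)), Pow(5661, -1)) = Mul(Add(1674, -7), Rational(1, 5661)) = Mul(1667, Rational(1, 5661)) = Rational(1667, 5661)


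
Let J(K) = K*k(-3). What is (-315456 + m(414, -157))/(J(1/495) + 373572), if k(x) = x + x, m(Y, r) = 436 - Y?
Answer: -26023305/30819689 ≈ -0.84437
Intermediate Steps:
k(x) = 2*x
J(K) = -6*K (J(K) = K*(2*(-3)) = K*(-6) = -6*K)
(-315456 + m(414, -157))/(J(1/495) + 373572) = (-315456 + (436 - 1*414))/(-6/495 + 373572) = (-315456 + (436 - 414))/(-6*1/495 + 373572) = (-315456 + 22)/(-2/165 + 373572) = -315434/61639378/165 = -315434*165/61639378 = -26023305/30819689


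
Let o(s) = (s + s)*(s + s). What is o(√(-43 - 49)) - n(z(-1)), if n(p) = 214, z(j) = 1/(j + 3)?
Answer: -582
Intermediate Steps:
z(j) = 1/(3 + j)
o(s) = 4*s² (o(s) = (2*s)*(2*s) = 4*s²)
o(√(-43 - 49)) - n(z(-1)) = 4*(√(-43 - 49))² - 1*214 = 4*(√(-92))² - 214 = 4*(2*I*√23)² - 214 = 4*(-92) - 214 = -368 - 214 = -582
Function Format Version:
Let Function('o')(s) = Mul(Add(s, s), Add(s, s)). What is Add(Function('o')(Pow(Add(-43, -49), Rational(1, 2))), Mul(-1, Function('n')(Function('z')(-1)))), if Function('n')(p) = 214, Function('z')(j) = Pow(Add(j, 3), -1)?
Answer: -582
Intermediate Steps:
Function('z')(j) = Pow(Add(3, j), -1)
Function('o')(s) = Mul(4, Pow(s, 2)) (Function('o')(s) = Mul(Mul(2, s), Mul(2, s)) = Mul(4, Pow(s, 2)))
Add(Function('o')(Pow(Add(-43, -49), Rational(1, 2))), Mul(-1, Function('n')(Function('z')(-1)))) = Add(Mul(4, Pow(Pow(Add(-43, -49), Rational(1, 2)), 2)), Mul(-1, 214)) = Add(Mul(4, Pow(Pow(-92, Rational(1, 2)), 2)), -214) = Add(Mul(4, Pow(Mul(2, I, Pow(23, Rational(1, 2))), 2)), -214) = Add(Mul(4, -92), -214) = Add(-368, -214) = -582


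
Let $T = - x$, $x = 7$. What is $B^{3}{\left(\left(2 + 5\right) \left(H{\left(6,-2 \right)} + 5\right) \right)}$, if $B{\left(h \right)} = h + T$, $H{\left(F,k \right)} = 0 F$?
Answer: $21952$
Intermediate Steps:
$H{\left(F,k \right)} = 0$
$T = -7$ ($T = \left(-1\right) 7 = -7$)
$B{\left(h \right)} = -7 + h$ ($B{\left(h \right)} = h - 7 = -7 + h$)
$B^{3}{\left(\left(2 + 5\right) \left(H{\left(6,-2 \right)} + 5\right) \right)} = \left(-7 + \left(2 + 5\right) \left(0 + 5\right)\right)^{3} = \left(-7 + 7 \cdot 5\right)^{3} = \left(-7 + 35\right)^{3} = 28^{3} = 21952$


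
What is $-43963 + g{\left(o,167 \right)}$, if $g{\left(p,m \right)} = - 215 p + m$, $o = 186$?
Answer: $-83786$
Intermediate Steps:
$g{\left(p,m \right)} = m - 215 p$
$-43963 + g{\left(o,167 \right)} = -43963 + \left(167 - 39990\right) = -43963 - 39823 = -83786$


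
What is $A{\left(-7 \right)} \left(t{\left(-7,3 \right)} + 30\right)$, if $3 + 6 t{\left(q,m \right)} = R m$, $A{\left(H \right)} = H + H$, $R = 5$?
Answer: $-448$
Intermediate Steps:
$A{\left(H \right)} = 2 H$
$t{\left(q,m \right)} = - \frac{1}{2} + \frac{5 m}{6}$
$A{\left(-7 \right)} \left(t{\left(-7,3 \right)} + 30\right) = 2 \left(-7\right) \left(\left(- \frac{1}{2} + \frac{5}{6} \cdot 3\right) + 30\right) = - 14 \left(\left(- \frac{1}{2} + \frac{5}{2}\right) + 30\right) = - 14 \left(2 + 30\right) = \left(-14\right) 32 = -448$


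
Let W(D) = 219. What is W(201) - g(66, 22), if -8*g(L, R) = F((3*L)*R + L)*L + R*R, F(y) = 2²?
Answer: 625/2 ≈ 312.50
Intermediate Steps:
F(y) = 4
g(L, R) = -L/2 - R²/8 (g(L, R) = -(4*L + R*R)/8 = -(4*L + R²)/8 = -(R² + 4*L)/8 = -L/2 - R²/8)
W(201) - g(66, 22) = 219 - (-½*66 - ⅛*22²) = 219 - (-33 - ⅛*484) = 219 - (-33 - 121/2) = 219 - 1*(-187/2) = 219 + 187/2 = 625/2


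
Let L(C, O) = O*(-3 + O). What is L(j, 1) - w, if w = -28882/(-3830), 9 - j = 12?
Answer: -18271/1915 ≈ -9.5410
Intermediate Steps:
j = -3 (j = 9 - 1*12 = 9 - 12 = -3)
w = 14441/1915 (w = -28882*(-1/3830) = 14441/1915 ≈ 7.5410)
L(j, 1) - w = 1*(-3 + 1) - 1*14441/1915 = 1*(-2) - 14441/1915 = -2 - 14441/1915 = -18271/1915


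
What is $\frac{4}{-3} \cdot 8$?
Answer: $- \frac{32}{3} \approx -10.667$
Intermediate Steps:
$\frac{4}{-3} \cdot 8 = 4 \left(- \frac{1}{3}\right) 8 = \left(- \frac{4}{3}\right) 8 = - \frac{32}{3}$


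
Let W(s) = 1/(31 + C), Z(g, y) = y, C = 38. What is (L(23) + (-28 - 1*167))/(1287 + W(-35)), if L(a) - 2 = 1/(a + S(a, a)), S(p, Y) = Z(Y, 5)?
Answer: -372807/2486512 ≈ -0.14993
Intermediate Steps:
S(p, Y) = 5
W(s) = 1/69 (W(s) = 1/(31 + 38) = 1/69)
L(a) = 2 + 1/(5 + a) (L(a) = 2 + 1/(a + 5) = 2 + 1/(5 + a))
(L(23) + (-28 - 1*167))/(1287 + W(-35)) = ((11 + 2*23)/(5 + 23) + (-28 - 1*167))/(1287 + 1/69) = ((11 + 46)/28 + (-28 - 167))/(88804/69) = ((1/28)*57 - 195)*(69/88804) = (57/28 - 195)*(69/88804) = -5403/28*69/88804 = -372807/2486512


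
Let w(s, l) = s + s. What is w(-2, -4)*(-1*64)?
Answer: 256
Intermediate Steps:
w(s, l) = 2*s
w(-2, -4)*(-1*64) = (2*(-2))*(-1*64) = -4*(-64) = 256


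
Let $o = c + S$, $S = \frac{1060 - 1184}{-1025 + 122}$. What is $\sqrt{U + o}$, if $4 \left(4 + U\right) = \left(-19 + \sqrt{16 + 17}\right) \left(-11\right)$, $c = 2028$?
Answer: $\frac{\sqrt{6772419633 - 8969499 \sqrt{33}}}{1806} \approx 45.394$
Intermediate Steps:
$S = \frac{124}{903}$ ($S = - \frac{124}{-903} = \left(-124\right) \left(- \frac{1}{903}\right) = \frac{124}{903} \approx 0.13732$)
$o = \frac{1831408}{903}$ ($o = 2028 + \frac{124}{903} = \frac{1831408}{903} \approx 2028.1$)
$U = \frac{193}{4} - \frac{11 \sqrt{33}}{4}$ ($U = -4 + \frac{\left(-19 + \sqrt{16 + 17}\right) \left(-11\right)}{4} = -4 + \frac{\left(-19 + \sqrt{33}\right) \left(-11\right)}{4} = -4 + \frac{209 - 11 \sqrt{33}}{4} = -4 + \left(\frac{209}{4} - \frac{11 \sqrt{33}}{4}\right) = \frac{193}{4} - \frac{11 \sqrt{33}}{4} \approx 32.452$)
$\sqrt{U + o} = \sqrt{\left(\frac{193}{4} - \frac{11 \sqrt{33}}{4}\right) + \frac{1831408}{903}} = \sqrt{\frac{7499911}{3612} - \frac{11 \sqrt{33}}{4}}$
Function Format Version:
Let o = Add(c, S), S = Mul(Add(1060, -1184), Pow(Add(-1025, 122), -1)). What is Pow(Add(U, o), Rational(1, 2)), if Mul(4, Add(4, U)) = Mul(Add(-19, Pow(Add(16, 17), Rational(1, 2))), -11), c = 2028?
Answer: Mul(Rational(1, 1806), Pow(Add(6772419633, Mul(-8969499, Pow(33, Rational(1, 2)))), Rational(1, 2))) ≈ 45.394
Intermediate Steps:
S = Rational(124, 903) (S = Mul(-124, Pow(-903, -1)) = Mul(-124, Rational(-1, 903)) = Rational(124, 903) ≈ 0.13732)
o = Rational(1831408, 903) (o = Add(2028, Rational(124, 903)) = Rational(1831408, 903) ≈ 2028.1)
U = Add(Rational(193, 4), Mul(Rational(-11, 4), Pow(33, Rational(1, 2)))) (U = Add(-4, Mul(Rational(1, 4), Mul(Add(-19, Pow(Add(16, 17), Rational(1, 2))), -11))) = Add(-4, Mul(Rational(1, 4), Mul(Add(-19, Pow(33, Rational(1, 2))), -11))) = Add(-4, Mul(Rational(1, 4), Add(209, Mul(-11, Pow(33, Rational(1, 2)))))) = Add(-4, Add(Rational(209, 4), Mul(Rational(-11, 4), Pow(33, Rational(1, 2))))) = Add(Rational(193, 4), Mul(Rational(-11, 4), Pow(33, Rational(1, 2)))) ≈ 32.452)
Pow(Add(U, o), Rational(1, 2)) = Pow(Add(Add(Rational(193, 4), Mul(Rational(-11, 4), Pow(33, Rational(1, 2)))), Rational(1831408, 903)), Rational(1, 2)) = Pow(Add(Rational(7499911, 3612), Mul(Rational(-11, 4), Pow(33, Rational(1, 2)))), Rational(1, 2))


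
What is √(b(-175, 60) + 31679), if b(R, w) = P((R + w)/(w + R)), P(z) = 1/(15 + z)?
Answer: √506865/4 ≈ 177.99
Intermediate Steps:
b(R, w) = 1/16 (b(R, w) = 1/(15 + (R + w)/(w + R)) = 1/(15 + (R + w)/(R + w)) = 1/(15 + 1) = 1/16)
√(b(-175, 60) + 31679) = √(1/16 + 31679) = √(506865/16) = √506865/4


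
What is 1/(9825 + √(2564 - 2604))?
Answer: 1965/19306133 - 2*I*√10/96530665 ≈ 0.00010178 - 6.5519e-8*I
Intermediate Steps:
1/(9825 + √(2564 - 2604)) = 1/(9825 + √(-40)) = 1/(9825 + 2*I*√10)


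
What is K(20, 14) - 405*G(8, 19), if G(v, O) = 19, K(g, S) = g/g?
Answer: -7694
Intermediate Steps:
K(g, S) = 1
K(20, 14) - 405*G(8, 19) = 1 - 405*19 = 1 - 7695 = -7694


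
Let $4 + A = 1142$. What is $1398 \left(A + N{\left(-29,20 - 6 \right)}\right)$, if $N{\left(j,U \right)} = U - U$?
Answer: $1590924$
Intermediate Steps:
$A = 1138$ ($A = -4 + 1142 = 1138$)
$N{\left(j,U \right)} = 0$
$1398 \left(A + N{\left(-29,20 - 6 \right)}\right) = 1398 \left(1138 + 0\right) = 1398 \cdot 1138 = 1590924$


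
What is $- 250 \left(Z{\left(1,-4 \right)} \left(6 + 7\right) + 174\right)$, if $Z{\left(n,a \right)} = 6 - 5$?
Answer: $-46750$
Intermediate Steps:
$Z{\left(n,a \right)} = 1$
$- 250 \left(Z{\left(1,-4 \right)} \left(6 + 7\right) + 174\right) = - 250 \left(1 \left(6 + 7\right) + 174\right) = - 250 \left(1 \cdot 13 + 174\right) = - 250 \left(13 + 174\right) = \left(-250\right) 187 = -46750$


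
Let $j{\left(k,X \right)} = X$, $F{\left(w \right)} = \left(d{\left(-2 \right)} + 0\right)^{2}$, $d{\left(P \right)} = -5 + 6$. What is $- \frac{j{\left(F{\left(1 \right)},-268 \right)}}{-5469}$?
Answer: $- \frac{268}{5469} \approx -0.049003$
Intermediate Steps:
$d{\left(P \right)} = 1$
$F{\left(w \right)} = 1$ ($F{\left(w \right)} = \left(1 + 0\right)^{2} = 1^{2} = 1$)
$- \frac{j{\left(F{\left(1 \right)},-268 \right)}}{-5469} = - \frac{-268}{-5469} = - \frac{\left(-268\right) \left(-1\right)}{5469} = \left(-1\right) \frac{268}{5469} = - \frac{268}{5469}$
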